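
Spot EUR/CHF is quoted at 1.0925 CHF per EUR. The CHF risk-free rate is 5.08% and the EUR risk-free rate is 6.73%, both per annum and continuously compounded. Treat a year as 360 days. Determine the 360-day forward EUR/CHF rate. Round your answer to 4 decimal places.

1.0746

F = S·e^((r_CHF − r_EUR)T) = 1.0925 · e^((0.0508 − 0.0673) × 360/360)
= 1.0925 · e^-0.016500 = 1.0925 × 0.983635
F = 1.0746 CHF per EUR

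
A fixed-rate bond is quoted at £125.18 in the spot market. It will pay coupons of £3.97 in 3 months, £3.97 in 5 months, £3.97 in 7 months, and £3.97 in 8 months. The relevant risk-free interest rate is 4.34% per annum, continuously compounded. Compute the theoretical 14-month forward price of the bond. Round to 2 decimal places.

PV(coupons) I = 3.97·e^(−0.0434·3/12) + 3.97·e^(−0.0434·5/12) + 3.97·e^(−0.0434·7/12) + 3.97·e^(−0.0434·8/12)
I = 3.9272 + 3.8989 + 3.8708 + 3.8568 = 15.5537
F = (S − I)·e^(rT) = (125.18 − 15.5537) · e^(0.0434·14/12)
= 109.6263 · e^0.050633 = 109.6263 × 1.051937 = £115.32

£115.32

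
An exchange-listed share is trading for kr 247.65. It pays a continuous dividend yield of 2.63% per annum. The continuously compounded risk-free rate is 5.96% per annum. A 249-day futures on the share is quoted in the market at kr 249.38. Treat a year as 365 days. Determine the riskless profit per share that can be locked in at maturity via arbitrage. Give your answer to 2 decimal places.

Fair futures: F* = S·e^(carry·T), with carry = (r − q) = 0.0596 − 0.0263 = 0.0333
F* = 247.65 · e^(0.0333 × 249/365) = 247.65 · e^0.022717 = 247.65 × 1.022977 = kr 253.3403
Market kr 249.38 < fair kr 253.3403: forward underpriced → reverse cash-and-carry (short spot, go long the forward).
At maturity, profit = |F_mkt − F*| = |249.38 − 253.3403| = kr 3.96 per share

kr 3.96 per share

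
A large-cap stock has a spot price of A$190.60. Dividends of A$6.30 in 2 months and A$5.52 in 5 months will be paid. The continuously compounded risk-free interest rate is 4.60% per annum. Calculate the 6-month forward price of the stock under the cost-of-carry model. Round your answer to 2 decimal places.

PV(dividends) I = 6.30·e^(−0.0460·2/12) + 5.52·e^(−0.0460·5/12)
I = 6.2519 + 5.4152 = 11.6671
F = (S − I)·e^(rT) = (190.60 − 11.6671) · e^(0.0460·6/12)
= 178.9329 · e^0.023000 = 178.9329 × 1.023267 = A$183.10

A$183.10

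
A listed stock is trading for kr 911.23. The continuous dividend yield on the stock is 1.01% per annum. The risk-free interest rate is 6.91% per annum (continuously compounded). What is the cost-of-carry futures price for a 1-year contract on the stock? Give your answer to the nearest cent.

kr 966.61

F = S·e^((r − q)T) = 911.23 · e^((0.0691 − 0.0101) × 12/12)
= 911.23 · e^0.059000 = 911.23 × 1.060775
F = kr 966.61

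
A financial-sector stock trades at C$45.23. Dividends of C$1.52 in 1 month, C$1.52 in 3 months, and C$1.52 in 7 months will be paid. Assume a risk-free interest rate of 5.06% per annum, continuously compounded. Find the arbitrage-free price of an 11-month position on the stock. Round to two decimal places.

C$42.67

PV(dividends) I = 1.52·e^(−0.0506·1/12) + 1.52·e^(−0.0506·3/12) + 1.52·e^(−0.0506·7/12)
I = 1.5136 + 1.5009 + 1.4758 = 4.4903
F = (S − I)·e^(rT) = (45.23 − 4.4903) · e^(0.0506·11/12)
= 40.7397 · e^0.046383 = 40.7397 × 1.047476 = C$42.67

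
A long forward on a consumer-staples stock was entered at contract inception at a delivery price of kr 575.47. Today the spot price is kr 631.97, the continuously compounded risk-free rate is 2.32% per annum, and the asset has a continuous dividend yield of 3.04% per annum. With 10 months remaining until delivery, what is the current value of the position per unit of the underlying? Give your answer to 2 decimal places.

Current fair forward for the remaining 10 months: F = S·e^((r − q)·T), (r − q) = 0.0232 − 0.0304 = -0.0072
F = 631.97 · e^(-0.0072 × 10/12) = 631.97 × 0.994018 = 628.1896
Value of long forward = (F − K)·e^(−rT) = (628.1896 − 575.47) · e^(−0.0232·10/12)
= 52.7196 × 0.980852 = 51.71

kr 51.71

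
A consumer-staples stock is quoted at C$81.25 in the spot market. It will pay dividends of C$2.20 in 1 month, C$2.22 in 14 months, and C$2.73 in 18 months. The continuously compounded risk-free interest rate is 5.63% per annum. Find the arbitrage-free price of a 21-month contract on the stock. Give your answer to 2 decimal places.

C$82.18

PV(dividends) I = 2.20·e^(−0.0563·1/12) + 2.22·e^(−0.0563·14/12) + 2.73·e^(−0.0563·18/12)
I = 2.1897 + 2.0789 + 2.5089 = 6.7775
F = (S − I)·e^(rT) = (81.25 − 6.7775) · e^(0.0563·21/12)
= 74.4725 · e^0.098525 = 74.4725 × 1.103542 = C$82.18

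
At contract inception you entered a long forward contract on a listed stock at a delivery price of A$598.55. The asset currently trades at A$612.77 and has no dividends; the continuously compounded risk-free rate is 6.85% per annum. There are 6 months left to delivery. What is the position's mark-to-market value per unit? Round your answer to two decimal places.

A$34.37

Current fair forward for the remaining 6 months: F = S·e^(r·T), r = 0.0685
F = 612.77 · e^(0.0685 × 6/12) = 612.77 × 1.034843 = 634.1207
Value of long forward = (F − K)·e^(−rT) = (634.1207 − 598.55) · e^(−0.0685·6/12)
= 35.5707 × 0.966330 = 34.37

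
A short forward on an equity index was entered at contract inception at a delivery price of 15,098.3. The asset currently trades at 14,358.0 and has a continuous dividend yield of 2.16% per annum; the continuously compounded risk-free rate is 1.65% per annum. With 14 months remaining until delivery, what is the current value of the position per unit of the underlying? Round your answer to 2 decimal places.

809.74

Current fair forward for the remaining 14 months: F = S·e^((r − q)·T), (r − q) = 0.0165 − 0.0216 = -0.0051
F = 14358.0 · e^(-0.0051 × 14/12) = 14358.0 × 0.99406767 = 14272.8236
Value of long forward = (F − K)·e^(−rT) = (14272.8236 − 15098.3) · e^(−0.0165·14/12)
= -825.4764 × 0.98093410 = -809.74
Short position value = −(long value) = 809.74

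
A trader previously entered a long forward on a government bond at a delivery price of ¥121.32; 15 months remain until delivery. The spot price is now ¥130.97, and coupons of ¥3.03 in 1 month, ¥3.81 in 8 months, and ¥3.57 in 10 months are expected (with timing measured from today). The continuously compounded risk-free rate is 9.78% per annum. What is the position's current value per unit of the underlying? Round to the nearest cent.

¥13.75

PV(remaining coupons) I = 3.03·e^(−0.0978·1/12) + 3.81·e^(−0.0978·8/12) + 3.57·e^(−0.0978·10/12) = 9.8655
Current forward F = (S − I)·e^(rT) = (130.97 − 9.8655)·e^(0.0978·15/12) = 121.1045 × 1.130037 = 136.8526
Value (long) = (F − K)·e^(−rT) = (136.8526 − 121.32) × 0.884927 = 13.7452
Value = ¥13.75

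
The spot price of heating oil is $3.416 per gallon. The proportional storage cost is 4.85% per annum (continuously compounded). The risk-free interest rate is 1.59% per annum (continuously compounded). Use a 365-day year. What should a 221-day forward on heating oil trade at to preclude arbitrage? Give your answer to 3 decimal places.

$3.552 per gallon

Net carry = r + u − y = 0.0159 + 0.0485 − 0.0000 = 0.0644
F = S·e^((r+u−y)T) = 3.416 · e^(0.0644 × 221/365) = 3.416 · e^0.038993
= 3.416 × 1.039763 = $3.552 per gallon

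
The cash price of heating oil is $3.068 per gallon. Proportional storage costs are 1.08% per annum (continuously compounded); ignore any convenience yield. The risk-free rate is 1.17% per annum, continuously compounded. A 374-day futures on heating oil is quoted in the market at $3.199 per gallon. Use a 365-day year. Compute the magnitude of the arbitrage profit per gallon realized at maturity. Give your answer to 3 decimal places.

Fair futures: F* = S·e^(carry·T), with carry = (r + u) = 0.0117 + 0.0108 = 0.0225
F* = 3.068 · e^(0.0225 × 374/365) = 3.068 · e^0.023055 = 3.068 × 1.023323 = $3.1396
Market $3.199 > fair $3.1396: forward overpriced → cash-and-carry (buy spot, short the forward).
At maturity, profit = |F_mkt − F*| = |3.199 − 3.1396| = $0.059 per gallon

$0.059 per gallon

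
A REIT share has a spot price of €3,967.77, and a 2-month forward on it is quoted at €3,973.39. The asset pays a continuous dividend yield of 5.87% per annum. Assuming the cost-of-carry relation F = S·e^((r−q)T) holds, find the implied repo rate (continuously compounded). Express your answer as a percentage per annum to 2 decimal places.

6.72%

From F = S·e^((r−q)T): (r − q) = ln(F/S)/T
ln(3973.39/3967.77) = ln(1.001416) = 0.001415
(r − q) = 0.001415 / (2/12) = 0.008490
r = ln(F/S)/T + q = 0.008490 + 0.0587 = 0.067190
r = 6.72%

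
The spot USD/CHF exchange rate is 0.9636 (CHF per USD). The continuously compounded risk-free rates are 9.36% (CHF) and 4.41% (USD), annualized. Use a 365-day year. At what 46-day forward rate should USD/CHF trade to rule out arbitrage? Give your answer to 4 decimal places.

F = S·e^((r_CHF − r_USD)T) = 0.9636 · e^((0.0936 − 0.0441) × 46/365)
= 0.9636 · e^0.006238 = 0.9636 × 1.006257
F = 0.9696 CHF per USD

0.9696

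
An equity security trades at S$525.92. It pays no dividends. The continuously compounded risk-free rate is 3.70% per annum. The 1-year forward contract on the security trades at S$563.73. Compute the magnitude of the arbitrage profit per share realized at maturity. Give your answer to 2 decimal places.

Fair forward: F* = S·e^(carry·T), with carry = r = 0.0370
F* = 525.92 · e^(0.0370 × 1) = 525.92 · e^0.037000 = 525.92 × 1.037693 = S$545.7435
Market S$563.73 > fair S$545.7435: forward overpriced → cash-and-carry (buy spot, short the forward).
At maturity, profit = |F_mkt − F*| = |563.73 − 545.7435| = S$17.99 per share

S$17.99 per share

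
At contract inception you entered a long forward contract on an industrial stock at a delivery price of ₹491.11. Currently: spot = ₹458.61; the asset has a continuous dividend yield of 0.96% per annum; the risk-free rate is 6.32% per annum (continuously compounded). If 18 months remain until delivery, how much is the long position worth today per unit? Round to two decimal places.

Current fair forward for the remaining 18 months: F = S·e^((r − q)·T), (r − q) = 0.0632 − 0.0096 = 0.0536
F = 458.61 · e^(0.0536 × 18/12) = 458.61 × 1.083720 = 497.0048
Value of long forward = (F − K)·e^(−rT) = (497.0048 − 491.11) · e^(−0.0632·18/12)
= 5.8948 × 0.909555 = 5.36

₹5.36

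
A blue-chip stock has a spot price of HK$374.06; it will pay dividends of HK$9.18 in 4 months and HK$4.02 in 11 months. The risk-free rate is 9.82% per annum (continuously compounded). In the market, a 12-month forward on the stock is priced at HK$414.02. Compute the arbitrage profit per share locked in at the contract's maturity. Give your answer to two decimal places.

PV(dividends) I = 9.18·e^(−0.0982·4/12) + 4.02·e^(−0.0982·11/12) = 12.5583
Fair forward F* = (S − I)·e^(rT) = (374.06 − 12.5583)·e^0.098200 = 361.5017 × 1.103183 = 398.8025
Market HK$414.02 > fair 398.8025: forward overpriced → cash-and-carry (borrow at r, buy the stock and collect the dividends, short the forward).
Profit at T = |F_mkt − F*| = |414.02 − 398.8025| = HK$15.22 per share

HK$15.22 per share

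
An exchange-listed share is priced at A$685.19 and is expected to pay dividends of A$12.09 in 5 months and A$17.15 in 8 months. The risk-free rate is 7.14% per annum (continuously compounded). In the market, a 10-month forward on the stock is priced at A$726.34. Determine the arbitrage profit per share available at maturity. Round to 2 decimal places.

PV(dividends) I = 12.09·e^(−0.0714·5/12) + 17.15·e^(−0.0714·8/12) = 28.0884
Fair forward F* = (S − I)·e^(rT) = (685.19 − 28.0884)·e^0.059500 = 657.1016 × 1.061306 = 697.3859
Market A$726.34 > fair 697.3859: forward overpriced → cash-and-carry (borrow at r, buy the stock and collect the dividends, short the forward).
Profit at T = |F_mkt − F*| = |726.34 − 697.3859| = A$28.95 per share

A$28.95 per share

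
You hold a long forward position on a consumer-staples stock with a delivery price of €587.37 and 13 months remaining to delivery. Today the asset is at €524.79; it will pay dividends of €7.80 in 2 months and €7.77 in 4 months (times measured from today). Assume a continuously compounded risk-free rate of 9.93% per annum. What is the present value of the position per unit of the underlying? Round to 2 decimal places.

PV(remaining dividends) I = 7.80·e^(−0.0993·2/12) + 7.77·e^(−0.0993·4/12) = 15.1890
Current forward F = (S − I)·e^(rT) = (524.79 − 15.1890)·e^(0.0993·13/12) = 509.6010 × 1.113574 = 567.4784
Value (long) = (F − K)·e^(−rT) = (567.4784 − 587.37) × 0.898009 = -17.8628
Value = -€17.86

-€17.86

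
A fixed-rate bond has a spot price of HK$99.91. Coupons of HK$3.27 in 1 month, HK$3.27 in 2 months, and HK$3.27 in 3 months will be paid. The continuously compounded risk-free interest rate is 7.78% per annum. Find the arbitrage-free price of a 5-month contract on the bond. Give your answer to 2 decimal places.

PV(coupons) I = 3.27·e^(−0.0778·1/12) + 3.27·e^(−0.0778·2/12) + 3.27·e^(−0.0778·3/12)
I = 3.2489 + 3.2279 + 3.2070 = 9.6838
F = (S − I)·e^(rT) = (99.91 − 9.6838) · e^(0.0778·5/12)
= 90.2262 · e^0.032417 = 90.2262 × 1.032948 = HK$93.20

HK$93.20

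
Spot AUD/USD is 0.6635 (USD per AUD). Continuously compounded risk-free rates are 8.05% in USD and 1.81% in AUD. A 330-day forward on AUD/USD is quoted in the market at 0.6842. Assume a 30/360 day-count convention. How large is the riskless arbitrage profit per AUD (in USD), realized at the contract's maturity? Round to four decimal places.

Fair forward: F* = S·e^(carry·T), with carry = (r_USD − r_AUD) = 0.0805 − 0.0181 = 0.0624
F* = 0.6635 · e^(0.0624 × 330/360) = 0.6635 · e^0.057200 = 0.6635 × 1.058868 = 0.7026
Market 0.6842 < fair 0.7026: forward underpriced → reverse cash-and-carry (short spot, go long the forward).
At maturity, profit = |F_mkt − F*| = |0.6842 − 0.7026| = 0.0184 per AUD (in USD)

0.0184 per AUD (in USD)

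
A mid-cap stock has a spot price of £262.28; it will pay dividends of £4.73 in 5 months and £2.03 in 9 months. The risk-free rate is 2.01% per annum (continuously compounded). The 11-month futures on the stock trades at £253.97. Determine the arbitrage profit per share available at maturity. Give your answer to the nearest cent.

PV(dividends) I = 4.73·e^(−0.0201·5/12) + 2.03·e^(−0.0201·9/12) = 6.6902
Fair futures F* = (S − I)·e^(rT) = (262.28 − 6.6902)·e^0.018425 = 255.5898 × 1.018596 = 260.3427
Market £253.97 < fair 260.3427: forward underpriced → reverse cash-and-carry (short the stock, invest proceeds at r, pay the dividends, go long the forward).
Profit at T = |F_mkt − F*| = |253.97 − 260.3427| = £6.37 per share

£6.37 per share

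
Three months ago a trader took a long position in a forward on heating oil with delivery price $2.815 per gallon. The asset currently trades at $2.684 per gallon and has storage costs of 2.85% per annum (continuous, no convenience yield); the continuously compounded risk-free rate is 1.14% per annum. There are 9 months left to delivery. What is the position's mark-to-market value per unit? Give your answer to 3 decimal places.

Current fair forward for the remaining 9 months: F = S·e^((r + u)·T), (r + u) = 0.0114 + 0.0285 = 0.0399
F = 2.684 · e^(0.0399 × 9/12) = 2.684 × 1.030377 = 2.7655
Value of long forward = (F − K)·e^(−rT) = (2.7655 − 2.815) · e^(−0.0114·9/12)
= -0.0495 × 0.991486 = -0.049

-$0.049 per gallon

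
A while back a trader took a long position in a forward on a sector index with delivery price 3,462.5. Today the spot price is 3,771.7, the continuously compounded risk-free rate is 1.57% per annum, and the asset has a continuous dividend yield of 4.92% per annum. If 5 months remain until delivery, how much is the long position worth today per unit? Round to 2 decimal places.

255.24

Current fair forward for the remaining 5 months: F = S·e^((r − q)·T), (r − q) = 0.0157 − 0.0492 = -0.0335
F = 3771.7 · e^(-0.0335 × 5/12) = 3771.7 × 0.98613863 = 3719.4191
Value of long forward = (F − K)·e^(−rT) = (3719.4191 − 3462.5) · e^(−0.0157·5/12)
= 256.9191 × 0.99347968 = 255.24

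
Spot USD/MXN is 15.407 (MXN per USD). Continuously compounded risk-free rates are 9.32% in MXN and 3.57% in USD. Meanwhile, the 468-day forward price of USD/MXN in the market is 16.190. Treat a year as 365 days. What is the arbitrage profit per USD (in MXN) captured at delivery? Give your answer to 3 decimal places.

Fair forward: F* = S·e^(carry·T), with carry = (r_MXN − r_USD) = 0.0932 − 0.0357 = 0.0575
F* = 15.407 · e^(0.0575 × 468/365) = 15.407 · e^0.073726 = 15.407 × 1.076512 = 16.5858
Market 16.190 < fair 16.5858: forward underpriced → reverse cash-and-carry (short spot, go long the forward).
At maturity, profit = |F_mkt − F*| = |16.190 − 16.5858| = 0.396 per USD (in MXN)

0.396 per USD (in MXN)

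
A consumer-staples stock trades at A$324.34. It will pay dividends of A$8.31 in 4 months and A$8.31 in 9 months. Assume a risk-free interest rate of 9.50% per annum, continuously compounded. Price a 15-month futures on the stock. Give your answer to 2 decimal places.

A$347.46

PV(dividends) I = 8.31·e^(−0.0950·4/12) + 8.31·e^(−0.0950·9/12)
I = 8.0510 + 7.7385 = 15.7895
F = (S − I)·e^(rT) = (324.34 − 15.7895) · e^(0.0950·15/12)
= 308.5505 · e^0.118750 = 308.5505 × 1.126088 = A$347.46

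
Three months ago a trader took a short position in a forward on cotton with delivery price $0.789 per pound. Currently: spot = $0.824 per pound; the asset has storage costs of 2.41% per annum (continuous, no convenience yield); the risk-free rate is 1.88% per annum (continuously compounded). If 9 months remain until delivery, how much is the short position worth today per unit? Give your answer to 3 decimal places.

Current fair forward for the remaining 9 months: F = S·e^((r + u)·T), (r + u) = 0.0188 + 0.0241 = 0.0429
F = 0.824 · e^(0.0429 × 9/12) = 0.824 × 1.032698 = 0.8509
Value of long forward = (F − K)·e^(−rT) = (0.8509 − 0.789) · e^(−0.0188·9/12)
= 0.0619 × 0.985999 = 0.061
Short position value = −(long value) = -$0.061

-$0.061 per pound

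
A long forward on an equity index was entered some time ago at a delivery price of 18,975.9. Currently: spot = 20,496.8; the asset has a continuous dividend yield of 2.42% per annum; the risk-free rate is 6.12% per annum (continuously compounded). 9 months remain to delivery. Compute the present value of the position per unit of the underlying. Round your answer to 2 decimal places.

2003.55

Current fair forward for the remaining 9 months: F = S·e^((r − q)·T), (r − q) = 0.0612 − 0.0242 = 0.0370
F = 20496.8 · e^(0.0370 × 9/12) = 20496.8 × 1.02813862 = 21073.5517
Value of long forward = (F − K)·e^(−rT) = (21073.5517 − 18975.9) · e^(−0.0612·9/12)
= 2097.6517 × 0.95513747 = 2003.55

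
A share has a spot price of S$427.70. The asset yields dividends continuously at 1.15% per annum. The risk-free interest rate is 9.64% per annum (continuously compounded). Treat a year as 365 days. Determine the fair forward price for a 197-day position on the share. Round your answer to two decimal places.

S$447.75

F = S·e^((r − q)T) = 427.70 · e^((0.0964 − 0.0115) × 197/365)
= 427.70 · e^0.045823 = 427.70 × 1.046889
F = S$447.75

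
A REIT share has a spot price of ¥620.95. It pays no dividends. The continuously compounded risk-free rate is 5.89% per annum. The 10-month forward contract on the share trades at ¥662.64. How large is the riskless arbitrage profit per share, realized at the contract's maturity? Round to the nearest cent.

Fair forward: F* = S·e^(carry·T), with carry = r = 0.0589
F* = 620.95 · e^(0.0589 × 10/12) = 620.95 · e^0.049083 = 620.95 × 1.050308 = ¥652.1888
Market ¥662.64 > fair ¥652.1888: forward overpriced → cash-and-carry (buy spot, short the forward).
At maturity, profit = |F_mkt − F*| = |662.64 − 652.1888| = ¥10.45 per share

¥10.45 per share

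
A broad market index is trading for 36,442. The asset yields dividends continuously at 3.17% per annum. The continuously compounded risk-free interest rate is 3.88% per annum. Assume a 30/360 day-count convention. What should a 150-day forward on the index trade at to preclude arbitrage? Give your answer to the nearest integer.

36,550

F = S·e^((r − q)T) = 36442 · e^((0.0388 − 0.0317) × 150/360)
= 36442 · e^0.002958 = 36442 × 1.002962
F = 36,550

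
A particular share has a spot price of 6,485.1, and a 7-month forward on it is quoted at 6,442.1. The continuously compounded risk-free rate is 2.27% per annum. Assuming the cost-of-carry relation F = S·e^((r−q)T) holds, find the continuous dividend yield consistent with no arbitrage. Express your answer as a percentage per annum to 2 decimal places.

From F = S·e^((r−q)T): (r − q) = ln(F/S)/T
ln(6442.1/6485.1) = ln(0.993369) = -0.006653
(r − q) = -0.006653 / (7/12) = -0.011405
q = r − ln(F/S)/T = 0.0227 + 0.011405 = 0.034105
q = 3.41%

3.41%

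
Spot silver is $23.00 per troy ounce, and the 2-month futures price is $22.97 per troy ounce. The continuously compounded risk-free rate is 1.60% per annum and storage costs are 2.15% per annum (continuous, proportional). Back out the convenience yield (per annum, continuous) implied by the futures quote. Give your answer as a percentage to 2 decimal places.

4.53%

F = S·e^((r+u−y)T) ⇒ (r+u−y) = ln(F/S)/T
ln(22.97/23.00) = -0.001305; /T ⇒ -0.007830
y = r + u − ln(F/S)/T = 0.0160 + 0.0215 + 0.007830 = 0.045330
y = 4.53%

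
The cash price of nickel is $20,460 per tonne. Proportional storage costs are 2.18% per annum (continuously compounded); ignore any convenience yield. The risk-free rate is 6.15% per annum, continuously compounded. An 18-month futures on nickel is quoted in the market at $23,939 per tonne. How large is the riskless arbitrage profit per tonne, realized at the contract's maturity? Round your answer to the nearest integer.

$756 per tonne

Fair futures: F* = S·e^(carry·T), with carry = (r + u) = 0.0615 + 0.0218 = 0.0833
F* = 20460 · e^(0.0833 × 18/12) = 20460 · e^0.124950 = 20460 × 1.133092 = $23183.0623
Market $23939 > fair $23183.0623: forward overpriced → cash-and-carry (buy spot, short the forward).
At maturity, profit = |F_mkt − F*| = |23939 − 23183.0623| = $756 per tonne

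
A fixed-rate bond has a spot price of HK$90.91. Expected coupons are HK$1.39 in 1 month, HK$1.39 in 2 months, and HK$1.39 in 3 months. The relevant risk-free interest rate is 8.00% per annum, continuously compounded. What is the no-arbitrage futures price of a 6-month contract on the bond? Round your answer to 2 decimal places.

PV(coupons) I = 1.39·e^(−0.0800·1/12) + 1.39·e^(−0.0800·2/12) + 1.39·e^(−0.0800·3/12)
I = 1.3808 + 1.3716 + 1.3625 = 4.1149
F = (S − I)·e^(rT) = (90.91 − 4.1149) · e^(0.0800·6/12)
= 86.7951 · e^0.040000 = 86.7951 × 1.040811 = HK$90.34

HK$90.34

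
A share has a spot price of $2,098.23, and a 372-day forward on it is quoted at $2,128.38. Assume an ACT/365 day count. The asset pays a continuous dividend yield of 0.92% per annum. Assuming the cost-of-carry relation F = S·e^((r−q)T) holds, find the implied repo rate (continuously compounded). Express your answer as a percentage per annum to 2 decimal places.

2.32%

From F = S·e^((r−q)T): (r − q) = ln(F/S)/T
ln(2128.38/2098.23) = ln(1.014369) = 0.014267
(r − q) = 0.014267 / (372/365) = 0.013999
r = ln(F/S)/T + q = 0.013999 + 0.0092 = 0.023199
r = 2.32%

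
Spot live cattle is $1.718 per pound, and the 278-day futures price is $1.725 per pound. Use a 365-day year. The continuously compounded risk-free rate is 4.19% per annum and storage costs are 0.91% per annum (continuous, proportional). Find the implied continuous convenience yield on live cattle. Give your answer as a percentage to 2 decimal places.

F = S·e^((r+u−y)T) ⇒ (r+u−y) = ln(F/S)/T
ln(1.725/1.718) = 0.004066; /T ⇒ 0.005338
y = r + u − ln(F/S)/T = 0.0419 + 0.0091 − 0.005338 = 0.045662
y = 4.57%

4.57%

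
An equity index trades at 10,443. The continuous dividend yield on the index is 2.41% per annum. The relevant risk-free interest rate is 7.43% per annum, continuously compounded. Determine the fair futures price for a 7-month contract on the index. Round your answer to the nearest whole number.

10,753

F = S·e^((r − q)T) = 10443 · e^((0.0743 − 0.0241) × 7/12)
= 10443 · e^0.029283 = 10443 × 1.029716
F = 10,753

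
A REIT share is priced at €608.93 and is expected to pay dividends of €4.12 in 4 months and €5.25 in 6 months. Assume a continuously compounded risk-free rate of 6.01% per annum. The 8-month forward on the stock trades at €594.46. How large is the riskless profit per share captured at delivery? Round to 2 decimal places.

€29.86 per share

PV(dividends) I = 4.12·e^(−0.0601·4/12) + 5.25·e^(−0.0601·6/12) = 9.1329
Fair forward F* = (S − I)·e^(rT) = (608.93 − 9.1329)·e^0.040067 = 599.7971 × 1.040881 = 624.3174
Market €594.46 < fair 624.3174: forward underpriced → reverse cash-and-carry (short the stock, invest proceeds at r, pay the dividends, go long the forward).
Profit at T = |F_mkt − F*| = |594.46 − 624.3174| = €29.86 per share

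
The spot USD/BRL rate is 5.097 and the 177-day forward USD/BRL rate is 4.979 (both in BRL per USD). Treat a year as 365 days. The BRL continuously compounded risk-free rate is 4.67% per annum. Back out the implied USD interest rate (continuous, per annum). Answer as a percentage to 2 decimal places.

F = S·e^((r_BRL − r_USD)T) ⇒ r_USD = r_BRL − ln(F/S)/T
ln(4.979/5.097) = -0.023423; /(177/365) = -0.048302
r_USD = 0.0467 + 0.048302 = 0.095002
r_USD = 9.50%

9.50%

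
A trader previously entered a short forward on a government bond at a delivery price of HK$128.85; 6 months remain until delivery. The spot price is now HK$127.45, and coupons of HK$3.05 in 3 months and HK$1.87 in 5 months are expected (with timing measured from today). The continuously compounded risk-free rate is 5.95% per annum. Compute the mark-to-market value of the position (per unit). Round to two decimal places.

HK$2.45

PV(remaining coupons) I = 3.05·e^(−0.0595·3/12) + 1.87·e^(−0.0595·5/12) = 4.8292
Current forward F = (S − I)·e^(rT) = (127.45 − 4.8292)·e^(0.0595·6/12) = 122.6208 × 1.030197 = 126.3236
Value (long) = (F − K)·e^(−rT) = (126.3236 − 128.85) × 0.970688 = -2.4523
Short position value = −(long value) = HK$2.45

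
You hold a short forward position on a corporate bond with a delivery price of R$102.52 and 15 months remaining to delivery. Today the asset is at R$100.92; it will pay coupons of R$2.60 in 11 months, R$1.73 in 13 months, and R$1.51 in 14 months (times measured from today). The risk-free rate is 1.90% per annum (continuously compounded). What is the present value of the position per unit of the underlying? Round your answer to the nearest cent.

R$4.92

PV(remaining coupons) I = 2.60·e^(−0.0190·11/12) + 1.73·e^(−0.0190·13/12) + 1.51·e^(−0.0190·14/12) = 5.7268
Current forward F = (S − I)·e^(rT) = (100.92 − 5.7268)·e^(0.0190·15/12) = 95.1932 × 1.024034 = 97.4811
Value (long) = (F − K)·e^(−rT) = (97.4811 − 102.52) × 0.976530 = -4.9206
Short position value = −(long value) = R$4.92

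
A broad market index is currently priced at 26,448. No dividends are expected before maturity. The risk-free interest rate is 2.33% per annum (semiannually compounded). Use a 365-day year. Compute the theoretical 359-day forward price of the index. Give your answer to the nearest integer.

F = S · (1+r/2)^(2T)
= 26448 × 1.023046
F = 27,058

27,058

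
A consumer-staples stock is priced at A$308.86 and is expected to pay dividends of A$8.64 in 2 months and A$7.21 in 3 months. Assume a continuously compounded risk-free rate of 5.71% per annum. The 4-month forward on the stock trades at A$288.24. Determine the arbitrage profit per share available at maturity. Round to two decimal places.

A$10.59 per share

PV(dividends) I = 8.64·e^(−0.0571·2/12) + 7.21·e^(−0.0571·3/12) = 15.6660
Fair forward F* = (S − I)·e^(rT) = (308.86 − 15.6660)·e^0.019033 = 293.1940 × 1.019215 = 298.8277
Market A$288.24 < fair 298.8277: forward underpriced → reverse cash-and-carry (short the stock, invest proceeds at r, pay the dividends, go long the forward).
Profit at T = |F_mkt − F*| = |288.24 − 298.8277| = A$10.59 per share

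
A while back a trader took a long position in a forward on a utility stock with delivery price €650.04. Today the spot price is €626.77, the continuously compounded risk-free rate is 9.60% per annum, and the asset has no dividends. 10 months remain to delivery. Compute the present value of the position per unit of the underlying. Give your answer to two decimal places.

Current fair forward for the remaining 10 months: F = S·e^(r·T), r = 0.0960
F = 626.77 · e^(0.0960 × 10/12) = 626.77 × 1.083287 = 678.9718
Value of long forward = (F − K)·e^(−rT) = (678.9718 − 650.04) · e^(−0.0960·10/12)
= 28.9318 × 0.923116 = 26.71

€26.71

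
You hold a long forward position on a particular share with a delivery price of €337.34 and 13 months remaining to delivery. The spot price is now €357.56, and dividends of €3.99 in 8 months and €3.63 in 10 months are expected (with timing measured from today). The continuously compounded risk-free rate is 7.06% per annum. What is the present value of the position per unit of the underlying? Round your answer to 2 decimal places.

PV(remaining dividends) I = 3.99·e^(−0.0706·8/12) + 3.63·e^(−0.0706·10/12) = 7.2292
Current forward F = (S − I)·e^(rT) = (357.56 − 7.2292)·e^(0.0706·13/12) = 350.3308 × 1.079484 = 378.1765
Value (long) = (F − K)·e^(−rT) = (378.1765 − 337.34) × 0.926368 = 37.8296
Value = €37.83

€37.83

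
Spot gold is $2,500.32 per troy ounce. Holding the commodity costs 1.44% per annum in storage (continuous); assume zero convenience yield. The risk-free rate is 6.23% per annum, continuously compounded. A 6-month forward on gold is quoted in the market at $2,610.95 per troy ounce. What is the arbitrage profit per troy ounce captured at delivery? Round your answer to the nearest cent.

Fair forward: F* = S·e^(carry·T), with carry = (r + u) = 0.0623 + 0.0144 = 0.0767
F* = 2500.32 · e^(0.0767 × 6/12) = 2500.32 · e^0.03835000 = 2500.32 × 1.03909485 = $2598.0696
Market $2610.95 > fair $2598.0696: forward overpriced → cash-and-carry (buy spot, short the forward).
At maturity, profit = |F_mkt − F*| = |2610.95 − 2598.0696| = $12.88 per troy ounce

$12.88 per troy ounce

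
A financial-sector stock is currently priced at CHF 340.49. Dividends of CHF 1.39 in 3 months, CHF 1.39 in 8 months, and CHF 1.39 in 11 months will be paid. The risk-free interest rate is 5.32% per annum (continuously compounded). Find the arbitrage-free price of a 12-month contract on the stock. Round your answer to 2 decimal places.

PV(dividends) I = 1.39·e^(−0.0532·3/12) + 1.39·e^(−0.0532·8/12) + 1.39·e^(−0.0532·11/12)
I = 1.3716 + 1.3416 + 1.3238 = 4.0370
F = (S − I)·e^(rT) = (340.49 − 4.0370) · e^(0.0532·12/12)
= 336.4530 · e^0.053200 = 336.4530 × 1.054641 = CHF 354.84

CHF 354.84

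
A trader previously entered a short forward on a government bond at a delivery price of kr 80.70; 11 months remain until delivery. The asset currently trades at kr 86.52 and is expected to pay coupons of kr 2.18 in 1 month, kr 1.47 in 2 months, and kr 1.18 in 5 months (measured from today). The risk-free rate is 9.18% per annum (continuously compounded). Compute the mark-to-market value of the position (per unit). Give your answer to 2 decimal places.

PV(remaining coupons) I = 2.18·e^(−0.0918·1/12) + 1.47·e^(−0.0918·2/12) + 1.18·e^(−0.0918·5/12) = 4.7468
Current forward F = (S − I)·e^(rT) = (86.52 − 4.7468)·e^(0.0918·11/12) = 81.7732 × 1.087792 = 88.9522
Value (long) = (F − K)·e^(−rT) = (88.9522 − 80.70) × 0.919293 = 7.5862
Short position value = −(long value) = -kr 7.59

-kr 7.59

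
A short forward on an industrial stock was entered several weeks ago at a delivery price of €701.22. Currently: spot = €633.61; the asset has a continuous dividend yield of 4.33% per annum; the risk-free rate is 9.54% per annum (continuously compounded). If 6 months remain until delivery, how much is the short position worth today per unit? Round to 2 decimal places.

€48.52

Current fair forward for the remaining 6 months: F = S·e^((r − q)·T), (r − q) = 0.0954 − 0.0433 = 0.0521
F = 633.61 · e^(0.0521 × 6/12) = 633.61 × 1.026392 = 650.3322
Value of long forward = (F − K)·e^(−rT) = (650.3322 − 701.22) · e^(−0.0954·6/12)
= -50.8878 × 0.953420 = -48.52
Short position value = −(long value) = €48.52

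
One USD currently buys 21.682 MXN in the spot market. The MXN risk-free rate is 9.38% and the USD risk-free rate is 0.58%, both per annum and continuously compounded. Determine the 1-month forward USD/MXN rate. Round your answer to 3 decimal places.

F = S·e^((r_MXN − r_USD)T) = 21.682 · e^((0.0938 − 0.0058) × 1/12)
= 21.682 · e^0.007333 = 21.682 × 1.007360
F = 21.842 MXN per USD

21.842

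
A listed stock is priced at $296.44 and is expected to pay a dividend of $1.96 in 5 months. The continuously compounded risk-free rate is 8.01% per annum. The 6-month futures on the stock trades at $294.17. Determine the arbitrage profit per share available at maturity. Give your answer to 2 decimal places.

$12.41 per share

PV(dividends) I = 1.96·e^(−0.0801·5/12) = 1.8957
Fair futures F* = (S − I)·e^(rT) = (296.44 − 1.8957)·e^0.040050 = 294.5443 × 1.040863 = 306.5803
Market $294.17 < fair 306.5803: forward underpriced → reverse cash-and-carry (short the stock, invest proceeds at r, pay the dividends, go long the forward).
Profit at T = |F_mkt − F*| = |294.17 − 306.5803| = $12.41 per share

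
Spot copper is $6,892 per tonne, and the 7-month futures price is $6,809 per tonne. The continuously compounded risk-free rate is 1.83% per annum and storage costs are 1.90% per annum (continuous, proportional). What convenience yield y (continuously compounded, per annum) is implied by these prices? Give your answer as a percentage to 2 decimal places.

F = S·e^((r+u−y)T) ⇒ (r+u−y) = ln(F/S)/T
ln(6809/6892) = -0.012116; /T ⇒ -0.020770
y = r + u − ln(F/S)/T = 0.0183 + 0.0190 + 0.020770 = 0.058070
y = 5.81%

5.81%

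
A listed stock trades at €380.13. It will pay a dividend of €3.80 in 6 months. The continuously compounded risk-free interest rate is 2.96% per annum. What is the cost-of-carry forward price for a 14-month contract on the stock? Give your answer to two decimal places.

PV(dividends) I = 3.80·e^(−0.0296·6/12)
I = 3.7442
F = (S − I)·e^(rT) = (380.13 − 3.7442) · e^(0.0296·14/12)
= 376.3858 · e^0.034533 = 376.3858 × 1.035136 = €389.61

€389.61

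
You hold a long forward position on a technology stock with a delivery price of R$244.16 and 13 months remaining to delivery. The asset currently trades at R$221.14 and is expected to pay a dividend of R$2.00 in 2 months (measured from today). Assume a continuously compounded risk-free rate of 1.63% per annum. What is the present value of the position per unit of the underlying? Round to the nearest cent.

PV(remaining dividends) I = 2.00·e^(−0.0163·2/12) = 1.9946
Current forward F = (S − I)·e^(rT) = (221.14 − 1.9946)·e^(0.0163·13/12) = 219.1454 × 1.017815 = 223.0495
Value (long) = (F − K)·e^(−rT) = (223.0495 − 244.16) × 0.982497 = -20.7410
Value = -R$20.74

-R$20.74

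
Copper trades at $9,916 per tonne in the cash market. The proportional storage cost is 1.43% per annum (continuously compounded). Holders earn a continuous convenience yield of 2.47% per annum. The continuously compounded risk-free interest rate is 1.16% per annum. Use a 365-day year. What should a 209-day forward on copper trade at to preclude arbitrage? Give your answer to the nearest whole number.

Net carry = r + u − y = 0.0116 + 0.0143 − 0.0247 = 0.0012
F = S·e^((r+u−y)T) = 9916 · e^(0.0012 × 209/365) = 9916 · e^0.000687
= 9916 × 1.000687 = $9,923 per tonne

$9,923 per tonne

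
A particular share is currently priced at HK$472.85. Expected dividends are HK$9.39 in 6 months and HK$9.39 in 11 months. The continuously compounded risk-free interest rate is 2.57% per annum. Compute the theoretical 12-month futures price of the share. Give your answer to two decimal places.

PV(dividends) I = 9.39·e^(−0.0257·6/12) + 9.39·e^(−0.0257·11/12)
I = 9.2701 + 9.1714 = 18.4415
F = (S − I)·e^(rT) = (472.85 − 18.4415) · e^(0.0257·12/12)
= 454.4085 · e^0.025700 = 454.4085 × 1.026033 = HK$466.24

HK$466.24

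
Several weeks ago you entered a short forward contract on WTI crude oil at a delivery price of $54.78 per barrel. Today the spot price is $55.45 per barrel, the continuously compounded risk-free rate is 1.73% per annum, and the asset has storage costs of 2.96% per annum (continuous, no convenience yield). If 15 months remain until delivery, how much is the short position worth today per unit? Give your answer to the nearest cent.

Current fair forward for the remaining 15 months: F = S·e^((r + u)·T), (r + u) = 0.0173 + 0.0296 = 0.0469
F = 55.45 · e^(0.0469 × 15/12) = 55.45 × 1.060378 = 58.7980
Value of long forward = (F − K)·e^(−rT) = (58.7980 − 54.78) · e^(−0.0173·15/12)
= 4.0180 × 0.978607 = 3.93
Short position value = −(long value) = -$3.93

-$3.93 per barrel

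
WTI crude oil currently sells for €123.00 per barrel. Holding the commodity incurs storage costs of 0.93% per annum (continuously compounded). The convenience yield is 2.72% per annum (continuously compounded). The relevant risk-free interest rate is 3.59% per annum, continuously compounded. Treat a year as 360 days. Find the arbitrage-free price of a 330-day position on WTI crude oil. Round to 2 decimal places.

€125.05 per barrel

Net carry = r + u − y = 0.0359 + 0.0093 − 0.0272 = 0.0180
F = S·e^((r+u−y)T) = 123.00 · e^(0.0180 × 330/360) = 123.00 · e^0.016500
= 123.00 × 1.016637 = €125.05 per barrel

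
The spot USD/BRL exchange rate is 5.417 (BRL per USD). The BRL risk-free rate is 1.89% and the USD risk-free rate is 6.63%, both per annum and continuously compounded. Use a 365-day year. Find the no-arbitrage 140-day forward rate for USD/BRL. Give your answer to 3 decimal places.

F = S·e^((r_BRL − r_USD)T) = 5.417 · e^((0.0189 − 0.0663) × 140/365)
= 5.417 · e^-0.018181 = 5.417 × 0.981983
F = 5.319 BRL per USD

5.319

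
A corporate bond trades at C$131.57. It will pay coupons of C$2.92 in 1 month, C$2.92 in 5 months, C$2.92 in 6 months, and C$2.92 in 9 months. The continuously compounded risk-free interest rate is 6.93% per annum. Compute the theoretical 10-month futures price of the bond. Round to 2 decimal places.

PV(coupons) I = 2.92·e^(−0.0693·1/12) + 2.92·e^(−0.0693·5/12) + 2.92·e^(−0.0693·6/12) + 2.92·e^(−0.0693·9/12)
I = 2.9032 + 2.8369 + 2.8206 + 2.7721 = 11.3328
F = (S − I)·e^(rT) = (131.57 − 11.3328) · e^(0.0693·10/12)
= 120.2372 · e^0.057750 = 120.2372 × 1.059450 = C$127.39

C$127.39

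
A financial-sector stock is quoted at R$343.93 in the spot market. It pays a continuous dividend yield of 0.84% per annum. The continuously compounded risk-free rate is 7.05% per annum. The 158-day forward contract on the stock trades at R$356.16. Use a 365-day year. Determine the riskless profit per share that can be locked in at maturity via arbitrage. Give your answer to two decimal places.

Fair forward: F* = S·e^(carry·T), with carry = (r − q) = 0.0705 − 0.0084 = 0.0621
F* = 343.93 · e^(0.0621 × 158/365) = 343.93 · e^0.026882 = 343.93 × 1.027247 = R$353.3011
Market R$356.16 > fair R$353.3011: forward overpriced → cash-and-carry (buy spot, short the forward).
At maturity, profit = |F_mkt − F*| = |356.16 − 353.3011| = R$2.86 per share

R$2.86 per share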